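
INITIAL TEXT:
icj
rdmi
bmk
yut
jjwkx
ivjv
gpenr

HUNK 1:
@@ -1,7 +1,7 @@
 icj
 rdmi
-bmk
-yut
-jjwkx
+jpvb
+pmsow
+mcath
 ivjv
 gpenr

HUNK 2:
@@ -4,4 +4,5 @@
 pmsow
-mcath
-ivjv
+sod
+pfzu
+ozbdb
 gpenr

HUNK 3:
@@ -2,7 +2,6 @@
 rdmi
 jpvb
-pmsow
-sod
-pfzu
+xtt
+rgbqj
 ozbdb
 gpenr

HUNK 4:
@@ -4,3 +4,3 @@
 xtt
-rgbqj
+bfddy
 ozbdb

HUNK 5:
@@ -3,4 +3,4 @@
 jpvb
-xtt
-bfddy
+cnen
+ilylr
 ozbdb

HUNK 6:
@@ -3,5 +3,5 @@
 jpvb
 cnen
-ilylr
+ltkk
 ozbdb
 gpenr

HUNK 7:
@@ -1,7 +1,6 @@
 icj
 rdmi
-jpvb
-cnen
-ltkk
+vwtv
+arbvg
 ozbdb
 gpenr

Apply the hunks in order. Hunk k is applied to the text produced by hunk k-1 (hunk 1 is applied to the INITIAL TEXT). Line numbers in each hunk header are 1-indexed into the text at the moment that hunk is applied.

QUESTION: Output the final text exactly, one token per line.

Answer: icj
rdmi
vwtv
arbvg
ozbdb
gpenr

Derivation:
Hunk 1: at line 1 remove [bmk,yut,jjwkx] add [jpvb,pmsow,mcath] -> 7 lines: icj rdmi jpvb pmsow mcath ivjv gpenr
Hunk 2: at line 4 remove [mcath,ivjv] add [sod,pfzu,ozbdb] -> 8 lines: icj rdmi jpvb pmsow sod pfzu ozbdb gpenr
Hunk 3: at line 2 remove [pmsow,sod,pfzu] add [xtt,rgbqj] -> 7 lines: icj rdmi jpvb xtt rgbqj ozbdb gpenr
Hunk 4: at line 4 remove [rgbqj] add [bfddy] -> 7 lines: icj rdmi jpvb xtt bfddy ozbdb gpenr
Hunk 5: at line 3 remove [xtt,bfddy] add [cnen,ilylr] -> 7 lines: icj rdmi jpvb cnen ilylr ozbdb gpenr
Hunk 6: at line 3 remove [ilylr] add [ltkk] -> 7 lines: icj rdmi jpvb cnen ltkk ozbdb gpenr
Hunk 7: at line 1 remove [jpvb,cnen,ltkk] add [vwtv,arbvg] -> 6 lines: icj rdmi vwtv arbvg ozbdb gpenr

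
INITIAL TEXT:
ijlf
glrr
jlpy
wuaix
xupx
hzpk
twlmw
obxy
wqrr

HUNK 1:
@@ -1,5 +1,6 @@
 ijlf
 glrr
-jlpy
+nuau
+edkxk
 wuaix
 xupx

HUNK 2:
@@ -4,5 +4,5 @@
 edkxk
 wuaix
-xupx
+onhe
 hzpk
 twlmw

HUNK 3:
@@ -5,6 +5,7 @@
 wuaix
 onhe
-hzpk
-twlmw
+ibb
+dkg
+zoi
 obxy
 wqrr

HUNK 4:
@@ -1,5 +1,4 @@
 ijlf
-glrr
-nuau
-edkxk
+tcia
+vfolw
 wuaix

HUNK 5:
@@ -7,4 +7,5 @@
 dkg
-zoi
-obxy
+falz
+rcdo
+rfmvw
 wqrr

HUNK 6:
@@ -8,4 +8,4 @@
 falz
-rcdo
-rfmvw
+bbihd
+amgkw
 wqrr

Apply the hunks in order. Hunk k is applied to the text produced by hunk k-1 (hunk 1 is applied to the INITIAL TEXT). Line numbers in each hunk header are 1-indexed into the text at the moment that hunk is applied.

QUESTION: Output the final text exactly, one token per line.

Answer: ijlf
tcia
vfolw
wuaix
onhe
ibb
dkg
falz
bbihd
amgkw
wqrr

Derivation:
Hunk 1: at line 1 remove [jlpy] add [nuau,edkxk] -> 10 lines: ijlf glrr nuau edkxk wuaix xupx hzpk twlmw obxy wqrr
Hunk 2: at line 4 remove [xupx] add [onhe] -> 10 lines: ijlf glrr nuau edkxk wuaix onhe hzpk twlmw obxy wqrr
Hunk 3: at line 5 remove [hzpk,twlmw] add [ibb,dkg,zoi] -> 11 lines: ijlf glrr nuau edkxk wuaix onhe ibb dkg zoi obxy wqrr
Hunk 4: at line 1 remove [glrr,nuau,edkxk] add [tcia,vfolw] -> 10 lines: ijlf tcia vfolw wuaix onhe ibb dkg zoi obxy wqrr
Hunk 5: at line 7 remove [zoi,obxy] add [falz,rcdo,rfmvw] -> 11 lines: ijlf tcia vfolw wuaix onhe ibb dkg falz rcdo rfmvw wqrr
Hunk 6: at line 8 remove [rcdo,rfmvw] add [bbihd,amgkw] -> 11 lines: ijlf tcia vfolw wuaix onhe ibb dkg falz bbihd amgkw wqrr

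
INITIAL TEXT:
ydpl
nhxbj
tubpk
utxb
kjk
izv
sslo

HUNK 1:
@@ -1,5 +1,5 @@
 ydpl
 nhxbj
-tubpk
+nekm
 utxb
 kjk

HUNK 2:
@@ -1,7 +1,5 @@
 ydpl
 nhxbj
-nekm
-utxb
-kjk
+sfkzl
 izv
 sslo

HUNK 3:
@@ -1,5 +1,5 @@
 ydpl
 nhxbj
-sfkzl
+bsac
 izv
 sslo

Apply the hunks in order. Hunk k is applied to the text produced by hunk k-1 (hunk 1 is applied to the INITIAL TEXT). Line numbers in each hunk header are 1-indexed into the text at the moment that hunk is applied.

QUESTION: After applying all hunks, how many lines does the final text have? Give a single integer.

Answer: 5

Derivation:
Hunk 1: at line 1 remove [tubpk] add [nekm] -> 7 lines: ydpl nhxbj nekm utxb kjk izv sslo
Hunk 2: at line 1 remove [nekm,utxb,kjk] add [sfkzl] -> 5 lines: ydpl nhxbj sfkzl izv sslo
Hunk 3: at line 1 remove [sfkzl] add [bsac] -> 5 lines: ydpl nhxbj bsac izv sslo
Final line count: 5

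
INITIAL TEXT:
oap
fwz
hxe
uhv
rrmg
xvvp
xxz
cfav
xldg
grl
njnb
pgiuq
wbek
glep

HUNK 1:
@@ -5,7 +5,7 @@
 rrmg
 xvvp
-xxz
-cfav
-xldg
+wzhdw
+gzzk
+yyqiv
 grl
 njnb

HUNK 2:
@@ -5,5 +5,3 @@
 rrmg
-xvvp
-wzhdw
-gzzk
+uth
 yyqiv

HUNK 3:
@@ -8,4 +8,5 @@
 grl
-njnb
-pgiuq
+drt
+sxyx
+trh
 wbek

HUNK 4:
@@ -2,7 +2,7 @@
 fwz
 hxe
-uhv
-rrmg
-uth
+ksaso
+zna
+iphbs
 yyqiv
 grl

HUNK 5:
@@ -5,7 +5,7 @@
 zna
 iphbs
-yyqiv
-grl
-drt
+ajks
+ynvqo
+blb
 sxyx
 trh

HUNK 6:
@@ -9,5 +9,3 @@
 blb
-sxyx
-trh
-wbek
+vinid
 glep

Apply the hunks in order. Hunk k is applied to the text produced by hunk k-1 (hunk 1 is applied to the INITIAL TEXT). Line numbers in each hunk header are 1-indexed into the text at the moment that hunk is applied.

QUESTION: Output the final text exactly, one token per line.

Hunk 1: at line 5 remove [xxz,cfav,xldg] add [wzhdw,gzzk,yyqiv] -> 14 lines: oap fwz hxe uhv rrmg xvvp wzhdw gzzk yyqiv grl njnb pgiuq wbek glep
Hunk 2: at line 5 remove [xvvp,wzhdw,gzzk] add [uth] -> 12 lines: oap fwz hxe uhv rrmg uth yyqiv grl njnb pgiuq wbek glep
Hunk 3: at line 8 remove [njnb,pgiuq] add [drt,sxyx,trh] -> 13 lines: oap fwz hxe uhv rrmg uth yyqiv grl drt sxyx trh wbek glep
Hunk 4: at line 2 remove [uhv,rrmg,uth] add [ksaso,zna,iphbs] -> 13 lines: oap fwz hxe ksaso zna iphbs yyqiv grl drt sxyx trh wbek glep
Hunk 5: at line 5 remove [yyqiv,grl,drt] add [ajks,ynvqo,blb] -> 13 lines: oap fwz hxe ksaso zna iphbs ajks ynvqo blb sxyx trh wbek glep
Hunk 6: at line 9 remove [sxyx,trh,wbek] add [vinid] -> 11 lines: oap fwz hxe ksaso zna iphbs ajks ynvqo blb vinid glep

Answer: oap
fwz
hxe
ksaso
zna
iphbs
ajks
ynvqo
blb
vinid
glep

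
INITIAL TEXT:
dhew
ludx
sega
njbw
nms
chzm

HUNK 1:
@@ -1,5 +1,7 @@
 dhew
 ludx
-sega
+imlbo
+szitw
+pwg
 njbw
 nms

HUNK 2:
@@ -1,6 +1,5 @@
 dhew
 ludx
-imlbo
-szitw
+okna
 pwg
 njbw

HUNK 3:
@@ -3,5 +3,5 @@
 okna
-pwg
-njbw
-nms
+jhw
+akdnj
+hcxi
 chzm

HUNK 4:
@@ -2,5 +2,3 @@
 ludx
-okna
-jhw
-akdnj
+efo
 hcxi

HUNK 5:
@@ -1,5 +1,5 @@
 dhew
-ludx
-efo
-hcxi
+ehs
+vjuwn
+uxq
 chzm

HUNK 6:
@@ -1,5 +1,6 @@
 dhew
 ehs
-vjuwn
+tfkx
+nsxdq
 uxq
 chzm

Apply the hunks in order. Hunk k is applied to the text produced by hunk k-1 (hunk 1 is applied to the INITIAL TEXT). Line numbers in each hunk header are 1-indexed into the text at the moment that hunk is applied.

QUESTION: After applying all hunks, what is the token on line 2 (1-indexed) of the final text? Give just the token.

Hunk 1: at line 1 remove [sega] add [imlbo,szitw,pwg] -> 8 lines: dhew ludx imlbo szitw pwg njbw nms chzm
Hunk 2: at line 1 remove [imlbo,szitw] add [okna] -> 7 lines: dhew ludx okna pwg njbw nms chzm
Hunk 3: at line 3 remove [pwg,njbw,nms] add [jhw,akdnj,hcxi] -> 7 lines: dhew ludx okna jhw akdnj hcxi chzm
Hunk 4: at line 2 remove [okna,jhw,akdnj] add [efo] -> 5 lines: dhew ludx efo hcxi chzm
Hunk 5: at line 1 remove [ludx,efo,hcxi] add [ehs,vjuwn,uxq] -> 5 lines: dhew ehs vjuwn uxq chzm
Hunk 6: at line 1 remove [vjuwn] add [tfkx,nsxdq] -> 6 lines: dhew ehs tfkx nsxdq uxq chzm
Final line 2: ehs

Answer: ehs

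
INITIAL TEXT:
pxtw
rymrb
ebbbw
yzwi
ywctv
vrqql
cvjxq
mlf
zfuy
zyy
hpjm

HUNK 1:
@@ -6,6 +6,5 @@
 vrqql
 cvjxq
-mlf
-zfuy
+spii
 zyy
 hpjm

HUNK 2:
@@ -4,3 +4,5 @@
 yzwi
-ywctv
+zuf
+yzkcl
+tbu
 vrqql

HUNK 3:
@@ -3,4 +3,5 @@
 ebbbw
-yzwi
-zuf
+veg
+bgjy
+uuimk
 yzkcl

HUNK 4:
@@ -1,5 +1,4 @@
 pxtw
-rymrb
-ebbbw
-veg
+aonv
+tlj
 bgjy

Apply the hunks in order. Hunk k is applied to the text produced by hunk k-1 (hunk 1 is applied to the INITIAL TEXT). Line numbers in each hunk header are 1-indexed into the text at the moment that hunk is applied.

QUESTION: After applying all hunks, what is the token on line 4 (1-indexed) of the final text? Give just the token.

Answer: bgjy

Derivation:
Hunk 1: at line 6 remove [mlf,zfuy] add [spii] -> 10 lines: pxtw rymrb ebbbw yzwi ywctv vrqql cvjxq spii zyy hpjm
Hunk 2: at line 4 remove [ywctv] add [zuf,yzkcl,tbu] -> 12 lines: pxtw rymrb ebbbw yzwi zuf yzkcl tbu vrqql cvjxq spii zyy hpjm
Hunk 3: at line 3 remove [yzwi,zuf] add [veg,bgjy,uuimk] -> 13 lines: pxtw rymrb ebbbw veg bgjy uuimk yzkcl tbu vrqql cvjxq spii zyy hpjm
Hunk 4: at line 1 remove [rymrb,ebbbw,veg] add [aonv,tlj] -> 12 lines: pxtw aonv tlj bgjy uuimk yzkcl tbu vrqql cvjxq spii zyy hpjm
Final line 4: bgjy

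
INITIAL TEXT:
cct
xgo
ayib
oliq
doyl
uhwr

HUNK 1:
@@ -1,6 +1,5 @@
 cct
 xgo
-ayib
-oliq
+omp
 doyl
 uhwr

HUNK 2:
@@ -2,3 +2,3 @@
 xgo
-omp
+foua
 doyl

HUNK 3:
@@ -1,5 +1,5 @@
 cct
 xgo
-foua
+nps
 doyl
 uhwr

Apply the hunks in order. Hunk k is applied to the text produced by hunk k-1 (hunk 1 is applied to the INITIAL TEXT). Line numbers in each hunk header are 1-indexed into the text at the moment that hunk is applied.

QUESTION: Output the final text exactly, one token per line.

Hunk 1: at line 1 remove [ayib,oliq] add [omp] -> 5 lines: cct xgo omp doyl uhwr
Hunk 2: at line 2 remove [omp] add [foua] -> 5 lines: cct xgo foua doyl uhwr
Hunk 3: at line 1 remove [foua] add [nps] -> 5 lines: cct xgo nps doyl uhwr

Answer: cct
xgo
nps
doyl
uhwr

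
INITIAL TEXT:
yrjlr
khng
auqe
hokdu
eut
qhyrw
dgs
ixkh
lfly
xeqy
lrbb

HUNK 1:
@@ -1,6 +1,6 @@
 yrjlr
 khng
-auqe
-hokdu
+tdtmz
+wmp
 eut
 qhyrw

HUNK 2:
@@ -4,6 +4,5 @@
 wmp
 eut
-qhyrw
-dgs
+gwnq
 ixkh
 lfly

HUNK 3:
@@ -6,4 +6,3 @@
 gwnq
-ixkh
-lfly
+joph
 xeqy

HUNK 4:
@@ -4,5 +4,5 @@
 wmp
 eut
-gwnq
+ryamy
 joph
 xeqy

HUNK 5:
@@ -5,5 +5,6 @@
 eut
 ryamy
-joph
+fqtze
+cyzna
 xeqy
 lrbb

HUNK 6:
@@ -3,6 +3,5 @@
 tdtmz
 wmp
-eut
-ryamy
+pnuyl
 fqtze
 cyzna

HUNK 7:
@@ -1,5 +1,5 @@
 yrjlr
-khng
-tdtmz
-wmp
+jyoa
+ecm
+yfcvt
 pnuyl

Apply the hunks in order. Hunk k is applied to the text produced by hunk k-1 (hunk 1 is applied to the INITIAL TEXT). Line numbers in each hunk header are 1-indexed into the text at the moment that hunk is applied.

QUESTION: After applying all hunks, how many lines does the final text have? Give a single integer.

Hunk 1: at line 1 remove [auqe,hokdu] add [tdtmz,wmp] -> 11 lines: yrjlr khng tdtmz wmp eut qhyrw dgs ixkh lfly xeqy lrbb
Hunk 2: at line 4 remove [qhyrw,dgs] add [gwnq] -> 10 lines: yrjlr khng tdtmz wmp eut gwnq ixkh lfly xeqy lrbb
Hunk 3: at line 6 remove [ixkh,lfly] add [joph] -> 9 lines: yrjlr khng tdtmz wmp eut gwnq joph xeqy lrbb
Hunk 4: at line 4 remove [gwnq] add [ryamy] -> 9 lines: yrjlr khng tdtmz wmp eut ryamy joph xeqy lrbb
Hunk 5: at line 5 remove [joph] add [fqtze,cyzna] -> 10 lines: yrjlr khng tdtmz wmp eut ryamy fqtze cyzna xeqy lrbb
Hunk 6: at line 3 remove [eut,ryamy] add [pnuyl] -> 9 lines: yrjlr khng tdtmz wmp pnuyl fqtze cyzna xeqy lrbb
Hunk 7: at line 1 remove [khng,tdtmz,wmp] add [jyoa,ecm,yfcvt] -> 9 lines: yrjlr jyoa ecm yfcvt pnuyl fqtze cyzna xeqy lrbb
Final line count: 9

Answer: 9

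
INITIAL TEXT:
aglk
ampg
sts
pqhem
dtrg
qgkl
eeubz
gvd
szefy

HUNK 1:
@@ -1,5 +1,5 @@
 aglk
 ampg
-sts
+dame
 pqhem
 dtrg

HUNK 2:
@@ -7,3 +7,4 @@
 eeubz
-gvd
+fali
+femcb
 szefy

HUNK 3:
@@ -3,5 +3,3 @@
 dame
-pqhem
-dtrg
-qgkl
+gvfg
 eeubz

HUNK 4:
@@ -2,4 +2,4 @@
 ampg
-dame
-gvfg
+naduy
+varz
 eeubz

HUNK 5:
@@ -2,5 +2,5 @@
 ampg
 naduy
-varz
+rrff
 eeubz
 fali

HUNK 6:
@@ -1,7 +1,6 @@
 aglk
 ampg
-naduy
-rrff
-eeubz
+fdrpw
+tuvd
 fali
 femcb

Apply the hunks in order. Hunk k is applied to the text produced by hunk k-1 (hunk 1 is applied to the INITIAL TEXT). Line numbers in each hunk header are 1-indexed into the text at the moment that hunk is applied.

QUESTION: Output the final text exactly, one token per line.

Hunk 1: at line 1 remove [sts] add [dame] -> 9 lines: aglk ampg dame pqhem dtrg qgkl eeubz gvd szefy
Hunk 2: at line 7 remove [gvd] add [fali,femcb] -> 10 lines: aglk ampg dame pqhem dtrg qgkl eeubz fali femcb szefy
Hunk 3: at line 3 remove [pqhem,dtrg,qgkl] add [gvfg] -> 8 lines: aglk ampg dame gvfg eeubz fali femcb szefy
Hunk 4: at line 2 remove [dame,gvfg] add [naduy,varz] -> 8 lines: aglk ampg naduy varz eeubz fali femcb szefy
Hunk 5: at line 2 remove [varz] add [rrff] -> 8 lines: aglk ampg naduy rrff eeubz fali femcb szefy
Hunk 6: at line 1 remove [naduy,rrff,eeubz] add [fdrpw,tuvd] -> 7 lines: aglk ampg fdrpw tuvd fali femcb szefy

Answer: aglk
ampg
fdrpw
tuvd
fali
femcb
szefy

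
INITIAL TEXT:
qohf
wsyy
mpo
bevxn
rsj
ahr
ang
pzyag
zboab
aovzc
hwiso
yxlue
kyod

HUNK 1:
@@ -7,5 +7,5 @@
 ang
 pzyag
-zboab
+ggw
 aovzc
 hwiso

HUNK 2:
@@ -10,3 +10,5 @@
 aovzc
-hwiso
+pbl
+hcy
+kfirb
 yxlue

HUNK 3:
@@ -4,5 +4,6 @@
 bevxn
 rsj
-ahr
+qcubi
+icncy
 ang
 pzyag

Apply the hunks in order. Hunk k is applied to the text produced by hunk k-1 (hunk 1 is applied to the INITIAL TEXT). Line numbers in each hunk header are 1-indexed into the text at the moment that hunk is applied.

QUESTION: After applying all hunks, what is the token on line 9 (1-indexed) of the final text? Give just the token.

Answer: pzyag

Derivation:
Hunk 1: at line 7 remove [zboab] add [ggw] -> 13 lines: qohf wsyy mpo bevxn rsj ahr ang pzyag ggw aovzc hwiso yxlue kyod
Hunk 2: at line 10 remove [hwiso] add [pbl,hcy,kfirb] -> 15 lines: qohf wsyy mpo bevxn rsj ahr ang pzyag ggw aovzc pbl hcy kfirb yxlue kyod
Hunk 3: at line 4 remove [ahr] add [qcubi,icncy] -> 16 lines: qohf wsyy mpo bevxn rsj qcubi icncy ang pzyag ggw aovzc pbl hcy kfirb yxlue kyod
Final line 9: pzyag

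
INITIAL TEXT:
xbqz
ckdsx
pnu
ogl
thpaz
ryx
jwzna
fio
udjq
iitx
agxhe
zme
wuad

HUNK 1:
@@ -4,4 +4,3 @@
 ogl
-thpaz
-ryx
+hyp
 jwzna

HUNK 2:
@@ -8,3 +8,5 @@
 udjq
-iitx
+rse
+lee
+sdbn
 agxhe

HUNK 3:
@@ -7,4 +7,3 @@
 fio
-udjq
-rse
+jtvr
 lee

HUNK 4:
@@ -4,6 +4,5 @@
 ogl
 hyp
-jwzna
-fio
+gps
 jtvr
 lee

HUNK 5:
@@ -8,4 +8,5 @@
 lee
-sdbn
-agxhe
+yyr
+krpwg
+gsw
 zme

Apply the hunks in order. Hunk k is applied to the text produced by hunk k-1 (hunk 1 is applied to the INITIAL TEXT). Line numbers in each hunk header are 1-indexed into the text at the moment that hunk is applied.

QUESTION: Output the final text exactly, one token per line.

Hunk 1: at line 4 remove [thpaz,ryx] add [hyp] -> 12 lines: xbqz ckdsx pnu ogl hyp jwzna fio udjq iitx agxhe zme wuad
Hunk 2: at line 8 remove [iitx] add [rse,lee,sdbn] -> 14 lines: xbqz ckdsx pnu ogl hyp jwzna fio udjq rse lee sdbn agxhe zme wuad
Hunk 3: at line 7 remove [udjq,rse] add [jtvr] -> 13 lines: xbqz ckdsx pnu ogl hyp jwzna fio jtvr lee sdbn agxhe zme wuad
Hunk 4: at line 4 remove [jwzna,fio] add [gps] -> 12 lines: xbqz ckdsx pnu ogl hyp gps jtvr lee sdbn agxhe zme wuad
Hunk 5: at line 8 remove [sdbn,agxhe] add [yyr,krpwg,gsw] -> 13 lines: xbqz ckdsx pnu ogl hyp gps jtvr lee yyr krpwg gsw zme wuad

Answer: xbqz
ckdsx
pnu
ogl
hyp
gps
jtvr
lee
yyr
krpwg
gsw
zme
wuad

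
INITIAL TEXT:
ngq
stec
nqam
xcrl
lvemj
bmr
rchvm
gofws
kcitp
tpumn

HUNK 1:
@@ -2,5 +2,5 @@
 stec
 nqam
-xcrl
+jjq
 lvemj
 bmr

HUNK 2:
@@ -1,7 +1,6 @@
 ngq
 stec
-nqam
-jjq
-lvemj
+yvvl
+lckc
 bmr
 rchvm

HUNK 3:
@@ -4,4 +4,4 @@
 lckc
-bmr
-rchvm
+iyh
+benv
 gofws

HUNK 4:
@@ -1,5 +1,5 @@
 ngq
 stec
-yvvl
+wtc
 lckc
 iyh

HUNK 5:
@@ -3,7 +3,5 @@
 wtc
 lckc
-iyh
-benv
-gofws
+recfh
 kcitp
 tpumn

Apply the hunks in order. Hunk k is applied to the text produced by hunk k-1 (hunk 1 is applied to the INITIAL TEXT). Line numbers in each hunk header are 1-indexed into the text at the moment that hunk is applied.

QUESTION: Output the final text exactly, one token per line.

Answer: ngq
stec
wtc
lckc
recfh
kcitp
tpumn

Derivation:
Hunk 1: at line 2 remove [xcrl] add [jjq] -> 10 lines: ngq stec nqam jjq lvemj bmr rchvm gofws kcitp tpumn
Hunk 2: at line 1 remove [nqam,jjq,lvemj] add [yvvl,lckc] -> 9 lines: ngq stec yvvl lckc bmr rchvm gofws kcitp tpumn
Hunk 3: at line 4 remove [bmr,rchvm] add [iyh,benv] -> 9 lines: ngq stec yvvl lckc iyh benv gofws kcitp tpumn
Hunk 4: at line 1 remove [yvvl] add [wtc] -> 9 lines: ngq stec wtc lckc iyh benv gofws kcitp tpumn
Hunk 5: at line 3 remove [iyh,benv,gofws] add [recfh] -> 7 lines: ngq stec wtc lckc recfh kcitp tpumn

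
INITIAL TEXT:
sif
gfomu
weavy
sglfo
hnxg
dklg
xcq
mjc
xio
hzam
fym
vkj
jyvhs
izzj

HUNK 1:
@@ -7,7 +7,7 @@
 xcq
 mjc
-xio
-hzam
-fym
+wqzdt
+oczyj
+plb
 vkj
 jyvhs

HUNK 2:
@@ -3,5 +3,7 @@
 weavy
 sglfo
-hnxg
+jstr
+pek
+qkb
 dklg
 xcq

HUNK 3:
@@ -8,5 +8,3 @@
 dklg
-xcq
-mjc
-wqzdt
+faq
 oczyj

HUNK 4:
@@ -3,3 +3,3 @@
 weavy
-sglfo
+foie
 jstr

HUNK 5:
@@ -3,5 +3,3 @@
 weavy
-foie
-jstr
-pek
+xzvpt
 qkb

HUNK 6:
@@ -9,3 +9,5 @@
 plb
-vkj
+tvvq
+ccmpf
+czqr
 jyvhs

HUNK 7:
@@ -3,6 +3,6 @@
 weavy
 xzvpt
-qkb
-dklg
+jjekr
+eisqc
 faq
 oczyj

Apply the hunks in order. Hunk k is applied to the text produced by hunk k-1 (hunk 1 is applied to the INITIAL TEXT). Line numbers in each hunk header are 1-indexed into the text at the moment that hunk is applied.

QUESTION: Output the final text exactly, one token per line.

Hunk 1: at line 7 remove [xio,hzam,fym] add [wqzdt,oczyj,plb] -> 14 lines: sif gfomu weavy sglfo hnxg dklg xcq mjc wqzdt oczyj plb vkj jyvhs izzj
Hunk 2: at line 3 remove [hnxg] add [jstr,pek,qkb] -> 16 lines: sif gfomu weavy sglfo jstr pek qkb dklg xcq mjc wqzdt oczyj plb vkj jyvhs izzj
Hunk 3: at line 8 remove [xcq,mjc,wqzdt] add [faq] -> 14 lines: sif gfomu weavy sglfo jstr pek qkb dklg faq oczyj plb vkj jyvhs izzj
Hunk 4: at line 3 remove [sglfo] add [foie] -> 14 lines: sif gfomu weavy foie jstr pek qkb dklg faq oczyj plb vkj jyvhs izzj
Hunk 5: at line 3 remove [foie,jstr,pek] add [xzvpt] -> 12 lines: sif gfomu weavy xzvpt qkb dklg faq oczyj plb vkj jyvhs izzj
Hunk 6: at line 9 remove [vkj] add [tvvq,ccmpf,czqr] -> 14 lines: sif gfomu weavy xzvpt qkb dklg faq oczyj plb tvvq ccmpf czqr jyvhs izzj
Hunk 7: at line 3 remove [qkb,dklg] add [jjekr,eisqc] -> 14 lines: sif gfomu weavy xzvpt jjekr eisqc faq oczyj plb tvvq ccmpf czqr jyvhs izzj

Answer: sif
gfomu
weavy
xzvpt
jjekr
eisqc
faq
oczyj
plb
tvvq
ccmpf
czqr
jyvhs
izzj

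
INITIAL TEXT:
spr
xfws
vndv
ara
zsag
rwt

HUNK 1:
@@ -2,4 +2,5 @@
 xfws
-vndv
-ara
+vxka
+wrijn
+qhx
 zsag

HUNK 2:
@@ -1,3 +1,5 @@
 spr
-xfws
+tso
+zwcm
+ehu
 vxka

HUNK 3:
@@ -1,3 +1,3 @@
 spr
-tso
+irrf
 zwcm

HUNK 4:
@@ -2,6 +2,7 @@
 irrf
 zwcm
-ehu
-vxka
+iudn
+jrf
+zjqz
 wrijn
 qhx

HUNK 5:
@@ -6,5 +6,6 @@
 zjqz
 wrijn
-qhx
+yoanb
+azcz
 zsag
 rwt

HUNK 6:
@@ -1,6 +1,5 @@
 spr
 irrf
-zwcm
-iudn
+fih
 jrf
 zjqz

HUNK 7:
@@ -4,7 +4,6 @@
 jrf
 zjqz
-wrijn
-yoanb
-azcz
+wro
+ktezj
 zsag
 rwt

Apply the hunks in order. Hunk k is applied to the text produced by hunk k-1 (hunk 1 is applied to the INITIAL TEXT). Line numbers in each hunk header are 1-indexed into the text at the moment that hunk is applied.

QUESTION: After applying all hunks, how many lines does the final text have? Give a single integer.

Hunk 1: at line 2 remove [vndv,ara] add [vxka,wrijn,qhx] -> 7 lines: spr xfws vxka wrijn qhx zsag rwt
Hunk 2: at line 1 remove [xfws] add [tso,zwcm,ehu] -> 9 lines: spr tso zwcm ehu vxka wrijn qhx zsag rwt
Hunk 3: at line 1 remove [tso] add [irrf] -> 9 lines: spr irrf zwcm ehu vxka wrijn qhx zsag rwt
Hunk 4: at line 2 remove [ehu,vxka] add [iudn,jrf,zjqz] -> 10 lines: spr irrf zwcm iudn jrf zjqz wrijn qhx zsag rwt
Hunk 5: at line 6 remove [qhx] add [yoanb,azcz] -> 11 lines: spr irrf zwcm iudn jrf zjqz wrijn yoanb azcz zsag rwt
Hunk 6: at line 1 remove [zwcm,iudn] add [fih] -> 10 lines: spr irrf fih jrf zjqz wrijn yoanb azcz zsag rwt
Hunk 7: at line 4 remove [wrijn,yoanb,azcz] add [wro,ktezj] -> 9 lines: spr irrf fih jrf zjqz wro ktezj zsag rwt
Final line count: 9

Answer: 9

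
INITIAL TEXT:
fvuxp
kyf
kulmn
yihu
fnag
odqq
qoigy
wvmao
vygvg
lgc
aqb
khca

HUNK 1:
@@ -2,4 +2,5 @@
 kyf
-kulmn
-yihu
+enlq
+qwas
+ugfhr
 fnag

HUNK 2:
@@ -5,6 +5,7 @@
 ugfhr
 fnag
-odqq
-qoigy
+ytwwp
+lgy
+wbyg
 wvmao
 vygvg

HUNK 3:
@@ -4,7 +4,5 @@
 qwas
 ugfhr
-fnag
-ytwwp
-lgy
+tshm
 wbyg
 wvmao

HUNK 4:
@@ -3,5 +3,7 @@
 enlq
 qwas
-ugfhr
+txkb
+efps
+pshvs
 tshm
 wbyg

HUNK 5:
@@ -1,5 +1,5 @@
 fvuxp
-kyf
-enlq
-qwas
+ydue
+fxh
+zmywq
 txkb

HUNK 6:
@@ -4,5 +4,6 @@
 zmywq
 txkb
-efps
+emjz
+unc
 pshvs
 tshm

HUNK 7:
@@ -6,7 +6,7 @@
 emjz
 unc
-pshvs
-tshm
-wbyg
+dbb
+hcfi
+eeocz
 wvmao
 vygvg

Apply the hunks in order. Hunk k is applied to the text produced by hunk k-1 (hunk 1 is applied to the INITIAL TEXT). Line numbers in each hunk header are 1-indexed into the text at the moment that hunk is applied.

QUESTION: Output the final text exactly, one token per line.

Answer: fvuxp
ydue
fxh
zmywq
txkb
emjz
unc
dbb
hcfi
eeocz
wvmao
vygvg
lgc
aqb
khca

Derivation:
Hunk 1: at line 2 remove [kulmn,yihu] add [enlq,qwas,ugfhr] -> 13 lines: fvuxp kyf enlq qwas ugfhr fnag odqq qoigy wvmao vygvg lgc aqb khca
Hunk 2: at line 5 remove [odqq,qoigy] add [ytwwp,lgy,wbyg] -> 14 lines: fvuxp kyf enlq qwas ugfhr fnag ytwwp lgy wbyg wvmao vygvg lgc aqb khca
Hunk 3: at line 4 remove [fnag,ytwwp,lgy] add [tshm] -> 12 lines: fvuxp kyf enlq qwas ugfhr tshm wbyg wvmao vygvg lgc aqb khca
Hunk 4: at line 3 remove [ugfhr] add [txkb,efps,pshvs] -> 14 lines: fvuxp kyf enlq qwas txkb efps pshvs tshm wbyg wvmao vygvg lgc aqb khca
Hunk 5: at line 1 remove [kyf,enlq,qwas] add [ydue,fxh,zmywq] -> 14 lines: fvuxp ydue fxh zmywq txkb efps pshvs tshm wbyg wvmao vygvg lgc aqb khca
Hunk 6: at line 4 remove [efps] add [emjz,unc] -> 15 lines: fvuxp ydue fxh zmywq txkb emjz unc pshvs tshm wbyg wvmao vygvg lgc aqb khca
Hunk 7: at line 6 remove [pshvs,tshm,wbyg] add [dbb,hcfi,eeocz] -> 15 lines: fvuxp ydue fxh zmywq txkb emjz unc dbb hcfi eeocz wvmao vygvg lgc aqb khca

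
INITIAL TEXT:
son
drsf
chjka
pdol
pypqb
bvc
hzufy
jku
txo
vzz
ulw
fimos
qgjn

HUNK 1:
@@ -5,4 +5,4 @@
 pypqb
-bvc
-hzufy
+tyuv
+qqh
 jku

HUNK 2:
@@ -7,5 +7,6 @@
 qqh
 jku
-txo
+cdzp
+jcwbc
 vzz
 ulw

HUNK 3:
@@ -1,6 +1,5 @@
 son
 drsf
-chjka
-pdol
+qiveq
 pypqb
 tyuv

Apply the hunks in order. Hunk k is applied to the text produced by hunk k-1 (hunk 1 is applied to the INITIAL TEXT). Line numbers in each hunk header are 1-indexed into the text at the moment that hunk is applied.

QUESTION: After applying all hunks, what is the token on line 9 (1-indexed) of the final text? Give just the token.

Hunk 1: at line 5 remove [bvc,hzufy] add [tyuv,qqh] -> 13 lines: son drsf chjka pdol pypqb tyuv qqh jku txo vzz ulw fimos qgjn
Hunk 2: at line 7 remove [txo] add [cdzp,jcwbc] -> 14 lines: son drsf chjka pdol pypqb tyuv qqh jku cdzp jcwbc vzz ulw fimos qgjn
Hunk 3: at line 1 remove [chjka,pdol] add [qiveq] -> 13 lines: son drsf qiveq pypqb tyuv qqh jku cdzp jcwbc vzz ulw fimos qgjn
Final line 9: jcwbc

Answer: jcwbc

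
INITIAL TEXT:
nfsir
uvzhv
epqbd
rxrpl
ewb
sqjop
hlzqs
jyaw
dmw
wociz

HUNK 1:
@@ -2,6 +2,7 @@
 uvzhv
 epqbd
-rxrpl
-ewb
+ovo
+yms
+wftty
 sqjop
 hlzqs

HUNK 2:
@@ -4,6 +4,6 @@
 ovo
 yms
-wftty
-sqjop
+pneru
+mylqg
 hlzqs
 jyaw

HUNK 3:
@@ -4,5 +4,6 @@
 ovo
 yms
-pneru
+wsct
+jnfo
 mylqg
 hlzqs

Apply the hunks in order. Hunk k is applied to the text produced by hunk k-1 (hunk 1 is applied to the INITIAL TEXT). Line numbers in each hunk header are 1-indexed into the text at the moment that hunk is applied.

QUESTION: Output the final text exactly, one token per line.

Hunk 1: at line 2 remove [rxrpl,ewb] add [ovo,yms,wftty] -> 11 lines: nfsir uvzhv epqbd ovo yms wftty sqjop hlzqs jyaw dmw wociz
Hunk 2: at line 4 remove [wftty,sqjop] add [pneru,mylqg] -> 11 lines: nfsir uvzhv epqbd ovo yms pneru mylqg hlzqs jyaw dmw wociz
Hunk 3: at line 4 remove [pneru] add [wsct,jnfo] -> 12 lines: nfsir uvzhv epqbd ovo yms wsct jnfo mylqg hlzqs jyaw dmw wociz

Answer: nfsir
uvzhv
epqbd
ovo
yms
wsct
jnfo
mylqg
hlzqs
jyaw
dmw
wociz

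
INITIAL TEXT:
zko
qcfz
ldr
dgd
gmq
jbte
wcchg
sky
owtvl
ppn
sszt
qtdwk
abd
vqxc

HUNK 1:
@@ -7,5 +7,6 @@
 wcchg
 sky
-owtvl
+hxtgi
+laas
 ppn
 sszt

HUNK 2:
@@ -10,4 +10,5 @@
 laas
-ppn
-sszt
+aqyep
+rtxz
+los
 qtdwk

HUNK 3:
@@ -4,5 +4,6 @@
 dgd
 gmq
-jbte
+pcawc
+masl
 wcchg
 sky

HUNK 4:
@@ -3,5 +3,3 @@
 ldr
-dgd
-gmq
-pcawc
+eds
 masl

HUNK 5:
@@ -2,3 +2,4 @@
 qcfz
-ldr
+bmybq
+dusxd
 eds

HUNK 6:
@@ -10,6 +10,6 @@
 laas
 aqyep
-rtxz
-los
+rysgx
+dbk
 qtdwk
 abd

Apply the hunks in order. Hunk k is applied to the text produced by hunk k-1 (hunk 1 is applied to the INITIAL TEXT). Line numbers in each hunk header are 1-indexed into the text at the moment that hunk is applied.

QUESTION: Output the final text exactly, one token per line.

Answer: zko
qcfz
bmybq
dusxd
eds
masl
wcchg
sky
hxtgi
laas
aqyep
rysgx
dbk
qtdwk
abd
vqxc

Derivation:
Hunk 1: at line 7 remove [owtvl] add [hxtgi,laas] -> 15 lines: zko qcfz ldr dgd gmq jbte wcchg sky hxtgi laas ppn sszt qtdwk abd vqxc
Hunk 2: at line 10 remove [ppn,sszt] add [aqyep,rtxz,los] -> 16 lines: zko qcfz ldr dgd gmq jbte wcchg sky hxtgi laas aqyep rtxz los qtdwk abd vqxc
Hunk 3: at line 4 remove [jbte] add [pcawc,masl] -> 17 lines: zko qcfz ldr dgd gmq pcawc masl wcchg sky hxtgi laas aqyep rtxz los qtdwk abd vqxc
Hunk 4: at line 3 remove [dgd,gmq,pcawc] add [eds] -> 15 lines: zko qcfz ldr eds masl wcchg sky hxtgi laas aqyep rtxz los qtdwk abd vqxc
Hunk 5: at line 2 remove [ldr] add [bmybq,dusxd] -> 16 lines: zko qcfz bmybq dusxd eds masl wcchg sky hxtgi laas aqyep rtxz los qtdwk abd vqxc
Hunk 6: at line 10 remove [rtxz,los] add [rysgx,dbk] -> 16 lines: zko qcfz bmybq dusxd eds masl wcchg sky hxtgi laas aqyep rysgx dbk qtdwk abd vqxc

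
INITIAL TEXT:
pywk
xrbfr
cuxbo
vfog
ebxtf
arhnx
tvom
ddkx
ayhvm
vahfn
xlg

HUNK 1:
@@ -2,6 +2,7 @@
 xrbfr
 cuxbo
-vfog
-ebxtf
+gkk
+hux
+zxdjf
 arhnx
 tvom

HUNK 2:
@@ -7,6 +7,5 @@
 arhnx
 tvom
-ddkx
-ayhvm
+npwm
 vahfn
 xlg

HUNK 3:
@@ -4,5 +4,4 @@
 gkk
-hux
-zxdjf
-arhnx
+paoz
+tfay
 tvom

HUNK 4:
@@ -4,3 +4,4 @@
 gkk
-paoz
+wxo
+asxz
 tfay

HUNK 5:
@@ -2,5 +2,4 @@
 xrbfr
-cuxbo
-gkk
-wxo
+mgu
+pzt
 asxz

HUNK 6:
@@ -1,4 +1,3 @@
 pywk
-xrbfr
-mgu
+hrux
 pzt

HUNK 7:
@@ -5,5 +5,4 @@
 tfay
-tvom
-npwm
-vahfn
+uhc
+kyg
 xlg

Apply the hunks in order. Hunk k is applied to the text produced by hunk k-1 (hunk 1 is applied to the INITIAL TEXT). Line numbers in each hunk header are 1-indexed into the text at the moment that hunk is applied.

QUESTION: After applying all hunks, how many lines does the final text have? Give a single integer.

Answer: 8

Derivation:
Hunk 1: at line 2 remove [vfog,ebxtf] add [gkk,hux,zxdjf] -> 12 lines: pywk xrbfr cuxbo gkk hux zxdjf arhnx tvom ddkx ayhvm vahfn xlg
Hunk 2: at line 7 remove [ddkx,ayhvm] add [npwm] -> 11 lines: pywk xrbfr cuxbo gkk hux zxdjf arhnx tvom npwm vahfn xlg
Hunk 3: at line 4 remove [hux,zxdjf,arhnx] add [paoz,tfay] -> 10 lines: pywk xrbfr cuxbo gkk paoz tfay tvom npwm vahfn xlg
Hunk 4: at line 4 remove [paoz] add [wxo,asxz] -> 11 lines: pywk xrbfr cuxbo gkk wxo asxz tfay tvom npwm vahfn xlg
Hunk 5: at line 2 remove [cuxbo,gkk,wxo] add [mgu,pzt] -> 10 lines: pywk xrbfr mgu pzt asxz tfay tvom npwm vahfn xlg
Hunk 6: at line 1 remove [xrbfr,mgu] add [hrux] -> 9 lines: pywk hrux pzt asxz tfay tvom npwm vahfn xlg
Hunk 7: at line 5 remove [tvom,npwm,vahfn] add [uhc,kyg] -> 8 lines: pywk hrux pzt asxz tfay uhc kyg xlg
Final line count: 8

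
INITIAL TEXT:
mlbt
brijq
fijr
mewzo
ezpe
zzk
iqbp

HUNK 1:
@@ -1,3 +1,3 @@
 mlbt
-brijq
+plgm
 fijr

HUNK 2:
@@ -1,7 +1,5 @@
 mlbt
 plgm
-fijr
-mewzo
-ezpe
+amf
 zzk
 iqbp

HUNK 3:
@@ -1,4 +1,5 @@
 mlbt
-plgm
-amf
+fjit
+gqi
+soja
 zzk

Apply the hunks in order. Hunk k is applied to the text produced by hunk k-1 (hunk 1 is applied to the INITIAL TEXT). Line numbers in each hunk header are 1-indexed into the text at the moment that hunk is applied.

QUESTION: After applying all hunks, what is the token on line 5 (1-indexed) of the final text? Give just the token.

Answer: zzk

Derivation:
Hunk 1: at line 1 remove [brijq] add [plgm] -> 7 lines: mlbt plgm fijr mewzo ezpe zzk iqbp
Hunk 2: at line 1 remove [fijr,mewzo,ezpe] add [amf] -> 5 lines: mlbt plgm amf zzk iqbp
Hunk 3: at line 1 remove [plgm,amf] add [fjit,gqi,soja] -> 6 lines: mlbt fjit gqi soja zzk iqbp
Final line 5: zzk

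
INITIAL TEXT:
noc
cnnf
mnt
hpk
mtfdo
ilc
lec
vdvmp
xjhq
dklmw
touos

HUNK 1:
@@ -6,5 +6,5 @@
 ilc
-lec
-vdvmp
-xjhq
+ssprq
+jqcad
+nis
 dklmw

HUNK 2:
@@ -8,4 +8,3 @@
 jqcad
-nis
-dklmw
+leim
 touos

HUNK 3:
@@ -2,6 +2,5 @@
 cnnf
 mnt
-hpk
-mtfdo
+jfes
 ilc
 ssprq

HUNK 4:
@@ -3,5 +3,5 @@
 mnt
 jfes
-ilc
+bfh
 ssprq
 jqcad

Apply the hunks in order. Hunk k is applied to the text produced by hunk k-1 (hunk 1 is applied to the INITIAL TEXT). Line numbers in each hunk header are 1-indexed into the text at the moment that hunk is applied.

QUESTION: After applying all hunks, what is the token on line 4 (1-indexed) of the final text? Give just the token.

Answer: jfes

Derivation:
Hunk 1: at line 6 remove [lec,vdvmp,xjhq] add [ssprq,jqcad,nis] -> 11 lines: noc cnnf mnt hpk mtfdo ilc ssprq jqcad nis dklmw touos
Hunk 2: at line 8 remove [nis,dklmw] add [leim] -> 10 lines: noc cnnf mnt hpk mtfdo ilc ssprq jqcad leim touos
Hunk 3: at line 2 remove [hpk,mtfdo] add [jfes] -> 9 lines: noc cnnf mnt jfes ilc ssprq jqcad leim touos
Hunk 4: at line 3 remove [ilc] add [bfh] -> 9 lines: noc cnnf mnt jfes bfh ssprq jqcad leim touos
Final line 4: jfes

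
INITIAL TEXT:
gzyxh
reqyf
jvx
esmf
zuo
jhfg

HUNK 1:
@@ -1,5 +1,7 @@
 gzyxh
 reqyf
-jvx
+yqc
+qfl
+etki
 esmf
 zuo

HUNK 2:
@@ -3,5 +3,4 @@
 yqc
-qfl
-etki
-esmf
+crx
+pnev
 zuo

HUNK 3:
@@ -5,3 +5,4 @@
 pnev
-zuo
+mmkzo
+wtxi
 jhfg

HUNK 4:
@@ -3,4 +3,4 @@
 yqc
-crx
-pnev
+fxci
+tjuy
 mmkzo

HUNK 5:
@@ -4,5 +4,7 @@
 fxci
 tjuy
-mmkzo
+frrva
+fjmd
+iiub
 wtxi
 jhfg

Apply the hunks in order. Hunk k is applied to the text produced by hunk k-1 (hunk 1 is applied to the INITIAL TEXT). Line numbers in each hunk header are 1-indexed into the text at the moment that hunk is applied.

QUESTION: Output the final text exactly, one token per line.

Answer: gzyxh
reqyf
yqc
fxci
tjuy
frrva
fjmd
iiub
wtxi
jhfg

Derivation:
Hunk 1: at line 1 remove [jvx] add [yqc,qfl,etki] -> 8 lines: gzyxh reqyf yqc qfl etki esmf zuo jhfg
Hunk 2: at line 3 remove [qfl,etki,esmf] add [crx,pnev] -> 7 lines: gzyxh reqyf yqc crx pnev zuo jhfg
Hunk 3: at line 5 remove [zuo] add [mmkzo,wtxi] -> 8 lines: gzyxh reqyf yqc crx pnev mmkzo wtxi jhfg
Hunk 4: at line 3 remove [crx,pnev] add [fxci,tjuy] -> 8 lines: gzyxh reqyf yqc fxci tjuy mmkzo wtxi jhfg
Hunk 5: at line 4 remove [mmkzo] add [frrva,fjmd,iiub] -> 10 lines: gzyxh reqyf yqc fxci tjuy frrva fjmd iiub wtxi jhfg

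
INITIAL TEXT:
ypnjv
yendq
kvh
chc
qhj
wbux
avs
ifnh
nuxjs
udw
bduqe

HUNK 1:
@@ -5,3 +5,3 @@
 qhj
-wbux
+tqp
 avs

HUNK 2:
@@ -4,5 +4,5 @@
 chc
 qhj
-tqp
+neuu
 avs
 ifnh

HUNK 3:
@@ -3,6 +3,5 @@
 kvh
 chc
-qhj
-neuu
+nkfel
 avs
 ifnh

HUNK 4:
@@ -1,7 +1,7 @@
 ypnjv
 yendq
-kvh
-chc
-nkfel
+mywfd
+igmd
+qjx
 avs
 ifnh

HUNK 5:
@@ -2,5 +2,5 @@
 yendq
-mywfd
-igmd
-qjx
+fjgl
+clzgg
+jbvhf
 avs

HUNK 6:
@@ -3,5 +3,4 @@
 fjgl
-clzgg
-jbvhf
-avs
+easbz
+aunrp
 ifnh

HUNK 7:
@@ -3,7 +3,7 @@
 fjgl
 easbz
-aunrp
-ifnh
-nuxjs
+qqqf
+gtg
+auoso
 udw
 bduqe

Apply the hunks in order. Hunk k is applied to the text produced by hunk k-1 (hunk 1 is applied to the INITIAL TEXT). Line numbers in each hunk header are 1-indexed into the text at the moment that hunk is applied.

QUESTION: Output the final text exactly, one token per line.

Hunk 1: at line 5 remove [wbux] add [tqp] -> 11 lines: ypnjv yendq kvh chc qhj tqp avs ifnh nuxjs udw bduqe
Hunk 2: at line 4 remove [tqp] add [neuu] -> 11 lines: ypnjv yendq kvh chc qhj neuu avs ifnh nuxjs udw bduqe
Hunk 3: at line 3 remove [qhj,neuu] add [nkfel] -> 10 lines: ypnjv yendq kvh chc nkfel avs ifnh nuxjs udw bduqe
Hunk 4: at line 1 remove [kvh,chc,nkfel] add [mywfd,igmd,qjx] -> 10 lines: ypnjv yendq mywfd igmd qjx avs ifnh nuxjs udw bduqe
Hunk 5: at line 2 remove [mywfd,igmd,qjx] add [fjgl,clzgg,jbvhf] -> 10 lines: ypnjv yendq fjgl clzgg jbvhf avs ifnh nuxjs udw bduqe
Hunk 6: at line 3 remove [clzgg,jbvhf,avs] add [easbz,aunrp] -> 9 lines: ypnjv yendq fjgl easbz aunrp ifnh nuxjs udw bduqe
Hunk 7: at line 3 remove [aunrp,ifnh,nuxjs] add [qqqf,gtg,auoso] -> 9 lines: ypnjv yendq fjgl easbz qqqf gtg auoso udw bduqe

Answer: ypnjv
yendq
fjgl
easbz
qqqf
gtg
auoso
udw
bduqe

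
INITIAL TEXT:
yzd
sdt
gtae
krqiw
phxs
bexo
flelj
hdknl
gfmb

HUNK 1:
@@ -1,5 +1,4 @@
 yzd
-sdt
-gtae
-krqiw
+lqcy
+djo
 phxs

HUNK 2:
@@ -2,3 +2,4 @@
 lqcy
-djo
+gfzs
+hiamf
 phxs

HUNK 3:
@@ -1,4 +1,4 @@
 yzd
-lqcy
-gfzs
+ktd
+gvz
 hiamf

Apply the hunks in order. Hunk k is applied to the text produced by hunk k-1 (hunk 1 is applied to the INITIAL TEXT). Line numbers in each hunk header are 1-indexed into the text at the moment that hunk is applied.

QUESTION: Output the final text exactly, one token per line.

Answer: yzd
ktd
gvz
hiamf
phxs
bexo
flelj
hdknl
gfmb

Derivation:
Hunk 1: at line 1 remove [sdt,gtae,krqiw] add [lqcy,djo] -> 8 lines: yzd lqcy djo phxs bexo flelj hdknl gfmb
Hunk 2: at line 2 remove [djo] add [gfzs,hiamf] -> 9 lines: yzd lqcy gfzs hiamf phxs bexo flelj hdknl gfmb
Hunk 3: at line 1 remove [lqcy,gfzs] add [ktd,gvz] -> 9 lines: yzd ktd gvz hiamf phxs bexo flelj hdknl gfmb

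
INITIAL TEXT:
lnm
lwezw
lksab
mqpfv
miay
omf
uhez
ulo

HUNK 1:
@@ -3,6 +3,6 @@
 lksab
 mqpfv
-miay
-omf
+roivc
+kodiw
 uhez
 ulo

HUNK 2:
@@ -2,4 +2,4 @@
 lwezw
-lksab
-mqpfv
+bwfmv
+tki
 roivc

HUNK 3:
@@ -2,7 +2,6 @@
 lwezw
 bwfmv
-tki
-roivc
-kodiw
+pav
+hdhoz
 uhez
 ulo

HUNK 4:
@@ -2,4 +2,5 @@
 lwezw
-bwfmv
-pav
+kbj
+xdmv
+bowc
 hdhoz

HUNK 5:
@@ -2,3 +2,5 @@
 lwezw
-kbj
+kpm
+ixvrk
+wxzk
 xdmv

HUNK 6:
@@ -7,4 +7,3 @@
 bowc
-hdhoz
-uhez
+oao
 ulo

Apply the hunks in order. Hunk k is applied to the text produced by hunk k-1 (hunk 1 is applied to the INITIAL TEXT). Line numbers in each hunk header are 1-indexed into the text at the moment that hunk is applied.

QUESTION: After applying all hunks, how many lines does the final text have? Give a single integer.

Answer: 9

Derivation:
Hunk 1: at line 3 remove [miay,omf] add [roivc,kodiw] -> 8 lines: lnm lwezw lksab mqpfv roivc kodiw uhez ulo
Hunk 2: at line 2 remove [lksab,mqpfv] add [bwfmv,tki] -> 8 lines: lnm lwezw bwfmv tki roivc kodiw uhez ulo
Hunk 3: at line 2 remove [tki,roivc,kodiw] add [pav,hdhoz] -> 7 lines: lnm lwezw bwfmv pav hdhoz uhez ulo
Hunk 4: at line 2 remove [bwfmv,pav] add [kbj,xdmv,bowc] -> 8 lines: lnm lwezw kbj xdmv bowc hdhoz uhez ulo
Hunk 5: at line 2 remove [kbj] add [kpm,ixvrk,wxzk] -> 10 lines: lnm lwezw kpm ixvrk wxzk xdmv bowc hdhoz uhez ulo
Hunk 6: at line 7 remove [hdhoz,uhez] add [oao] -> 9 lines: lnm lwezw kpm ixvrk wxzk xdmv bowc oao ulo
Final line count: 9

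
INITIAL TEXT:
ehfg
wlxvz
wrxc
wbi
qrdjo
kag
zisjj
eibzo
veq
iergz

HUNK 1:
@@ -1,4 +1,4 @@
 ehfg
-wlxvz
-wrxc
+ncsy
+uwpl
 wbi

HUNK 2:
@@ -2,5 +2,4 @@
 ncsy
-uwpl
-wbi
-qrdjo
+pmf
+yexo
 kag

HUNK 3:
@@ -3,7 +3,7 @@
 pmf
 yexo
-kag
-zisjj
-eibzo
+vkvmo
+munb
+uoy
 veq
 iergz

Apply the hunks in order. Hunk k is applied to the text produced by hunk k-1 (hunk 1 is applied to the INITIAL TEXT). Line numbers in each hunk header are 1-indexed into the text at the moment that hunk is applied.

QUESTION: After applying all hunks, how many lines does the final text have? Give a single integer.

Answer: 9

Derivation:
Hunk 1: at line 1 remove [wlxvz,wrxc] add [ncsy,uwpl] -> 10 lines: ehfg ncsy uwpl wbi qrdjo kag zisjj eibzo veq iergz
Hunk 2: at line 2 remove [uwpl,wbi,qrdjo] add [pmf,yexo] -> 9 lines: ehfg ncsy pmf yexo kag zisjj eibzo veq iergz
Hunk 3: at line 3 remove [kag,zisjj,eibzo] add [vkvmo,munb,uoy] -> 9 lines: ehfg ncsy pmf yexo vkvmo munb uoy veq iergz
Final line count: 9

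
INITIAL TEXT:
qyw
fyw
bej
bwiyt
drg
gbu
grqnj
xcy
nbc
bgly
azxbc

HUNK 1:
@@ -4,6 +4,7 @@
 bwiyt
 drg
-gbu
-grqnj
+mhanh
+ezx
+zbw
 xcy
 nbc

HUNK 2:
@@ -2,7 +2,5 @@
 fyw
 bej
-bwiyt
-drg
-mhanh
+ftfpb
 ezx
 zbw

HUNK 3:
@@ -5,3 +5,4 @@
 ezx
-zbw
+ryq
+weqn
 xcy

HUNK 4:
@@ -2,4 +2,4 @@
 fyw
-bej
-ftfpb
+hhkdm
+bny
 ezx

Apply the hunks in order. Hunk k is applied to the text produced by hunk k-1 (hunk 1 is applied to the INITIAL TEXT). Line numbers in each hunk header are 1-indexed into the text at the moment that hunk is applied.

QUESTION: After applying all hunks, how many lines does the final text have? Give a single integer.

Answer: 11

Derivation:
Hunk 1: at line 4 remove [gbu,grqnj] add [mhanh,ezx,zbw] -> 12 lines: qyw fyw bej bwiyt drg mhanh ezx zbw xcy nbc bgly azxbc
Hunk 2: at line 2 remove [bwiyt,drg,mhanh] add [ftfpb] -> 10 lines: qyw fyw bej ftfpb ezx zbw xcy nbc bgly azxbc
Hunk 3: at line 5 remove [zbw] add [ryq,weqn] -> 11 lines: qyw fyw bej ftfpb ezx ryq weqn xcy nbc bgly azxbc
Hunk 4: at line 2 remove [bej,ftfpb] add [hhkdm,bny] -> 11 lines: qyw fyw hhkdm bny ezx ryq weqn xcy nbc bgly azxbc
Final line count: 11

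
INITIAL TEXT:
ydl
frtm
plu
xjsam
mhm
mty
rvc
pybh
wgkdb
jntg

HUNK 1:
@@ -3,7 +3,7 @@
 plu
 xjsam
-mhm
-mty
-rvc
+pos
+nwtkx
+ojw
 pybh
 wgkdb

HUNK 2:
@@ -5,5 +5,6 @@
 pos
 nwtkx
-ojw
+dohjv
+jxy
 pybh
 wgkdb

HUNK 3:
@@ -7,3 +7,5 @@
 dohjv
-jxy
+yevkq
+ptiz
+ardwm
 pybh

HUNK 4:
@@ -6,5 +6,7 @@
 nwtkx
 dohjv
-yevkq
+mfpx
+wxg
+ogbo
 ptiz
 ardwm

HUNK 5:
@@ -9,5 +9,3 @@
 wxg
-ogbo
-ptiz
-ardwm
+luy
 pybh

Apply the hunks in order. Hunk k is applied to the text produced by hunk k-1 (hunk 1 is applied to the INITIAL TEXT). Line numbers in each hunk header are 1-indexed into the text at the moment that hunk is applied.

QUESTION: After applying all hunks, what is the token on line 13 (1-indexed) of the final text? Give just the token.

Answer: jntg

Derivation:
Hunk 1: at line 3 remove [mhm,mty,rvc] add [pos,nwtkx,ojw] -> 10 lines: ydl frtm plu xjsam pos nwtkx ojw pybh wgkdb jntg
Hunk 2: at line 5 remove [ojw] add [dohjv,jxy] -> 11 lines: ydl frtm plu xjsam pos nwtkx dohjv jxy pybh wgkdb jntg
Hunk 3: at line 7 remove [jxy] add [yevkq,ptiz,ardwm] -> 13 lines: ydl frtm plu xjsam pos nwtkx dohjv yevkq ptiz ardwm pybh wgkdb jntg
Hunk 4: at line 6 remove [yevkq] add [mfpx,wxg,ogbo] -> 15 lines: ydl frtm plu xjsam pos nwtkx dohjv mfpx wxg ogbo ptiz ardwm pybh wgkdb jntg
Hunk 5: at line 9 remove [ogbo,ptiz,ardwm] add [luy] -> 13 lines: ydl frtm plu xjsam pos nwtkx dohjv mfpx wxg luy pybh wgkdb jntg
Final line 13: jntg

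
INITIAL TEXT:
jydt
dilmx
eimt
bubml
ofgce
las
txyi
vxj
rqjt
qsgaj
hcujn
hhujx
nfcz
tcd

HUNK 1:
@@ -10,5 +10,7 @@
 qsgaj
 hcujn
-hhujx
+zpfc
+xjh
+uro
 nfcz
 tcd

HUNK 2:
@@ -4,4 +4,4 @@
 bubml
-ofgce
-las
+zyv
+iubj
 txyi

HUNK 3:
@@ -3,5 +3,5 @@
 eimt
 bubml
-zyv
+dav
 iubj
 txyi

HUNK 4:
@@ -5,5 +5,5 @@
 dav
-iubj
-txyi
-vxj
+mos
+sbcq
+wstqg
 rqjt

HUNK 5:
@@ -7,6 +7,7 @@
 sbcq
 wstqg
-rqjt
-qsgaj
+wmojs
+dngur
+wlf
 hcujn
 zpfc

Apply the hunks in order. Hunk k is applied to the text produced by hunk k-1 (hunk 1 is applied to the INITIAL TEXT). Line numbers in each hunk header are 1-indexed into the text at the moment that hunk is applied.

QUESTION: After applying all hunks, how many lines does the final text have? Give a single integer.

Answer: 17

Derivation:
Hunk 1: at line 10 remove [hhujx] add [zpfc,xjh,uro] -> 16 lines: jydt dilmx eimt bubml ofgce las txyi vxj rqjt qsgaj hcujn zpfc xjh uro nfcz tcd
Hunk 2: at line 4 remove [ofgce,las] add [zyv,iubj] -> 16 lines: jydt dilmx eimt bubml zyv iubj txyi vxj rqjt qsgaj hcujn zpfc xjh uro nfcz tcd
Hunk 3: at line 3 remove [zyv] add [dav] -> 16 lines: jydt dilmx eimt bubml dav iubj txyi vxj rqjt qsgaj hcujn zpfc xjh uro nfcz tcd
Hunk 4: at line 5 remove [iubj,txyi,vxj] add [mos,sbcq,wstqg] -> 16 lines: jydt dilmx eimt bubml dav mos sbcq wstqg rqjt qsgaj hcujn zpfc xjh uro nfcz tcd
Hunk 5: at line 7 remove [rqjt,qsgaj] add [wmojs,dngur,wlf] -> 17 lines: jydt dilmx eimt bubml dav mos sbcq wstqg wmojs dngur wlf hcujn zpfc xjh uro nfcz tcd
Final line count: 17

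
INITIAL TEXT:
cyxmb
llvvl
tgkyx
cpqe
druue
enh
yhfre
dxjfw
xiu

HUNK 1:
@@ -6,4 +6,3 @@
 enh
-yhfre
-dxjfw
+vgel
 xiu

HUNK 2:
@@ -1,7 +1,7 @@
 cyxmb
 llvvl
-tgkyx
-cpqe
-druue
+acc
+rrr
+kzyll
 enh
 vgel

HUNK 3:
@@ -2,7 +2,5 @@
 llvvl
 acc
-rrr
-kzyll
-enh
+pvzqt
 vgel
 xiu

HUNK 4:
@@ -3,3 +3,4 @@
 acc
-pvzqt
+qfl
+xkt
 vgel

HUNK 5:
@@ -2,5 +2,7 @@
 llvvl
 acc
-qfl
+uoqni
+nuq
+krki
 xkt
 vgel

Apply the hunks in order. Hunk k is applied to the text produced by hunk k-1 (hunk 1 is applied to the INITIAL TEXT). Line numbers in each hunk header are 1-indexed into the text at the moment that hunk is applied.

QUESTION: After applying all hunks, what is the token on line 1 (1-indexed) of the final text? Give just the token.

Answer: cyxmb

Derivation:
Hunk 1: at line 6 remove [yhfre,dxjfw] add [vgel] -> 8 lines: cyxmb llvvl tgkyx cpqe druue enh vgel xiu
Hunk 2: at line 1 remove [tgkyx,cpqe,druue] add [acc,rrr,kzyll] -> 8 lines: cyxmb llvvl acc rrr kzyll enh vgel xiu
Hunk 3: at line 2 remove [rrr,kzyll,enh] add [pvzqt] -> 6 lines: cyxmb llvvl acc pvzqt vgel xiu
Hunk 4: at line 3 remove [pvzqt] add [qfl,xkt] -> 7 lines: cyxmb llvvl acc qfl xkt vgel xiu
Hunk 5: at line 2 remove [qfl] add [uoqni,nuq,krki] -> 9 lines: cyxmb llvvl acc uoqni nuq krki xkt vgel xiu
Final line 1: cyxmb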